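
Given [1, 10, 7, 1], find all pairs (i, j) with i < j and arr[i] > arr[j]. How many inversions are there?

Finding inversions in [1, 10, 7, 1]:

(1, 2): arr[1]=10 > arr[2]=7
(1, 3): arr[1]=10 > arr[3]=1
(2, 3): arr[2]=7 > arr[3]=1

Total inversions: 3

The array has 3 inversion(s): (1,2), (1,3), (2,3). Each pair (i,j) satisfies i < j and arr[i] > arr[j].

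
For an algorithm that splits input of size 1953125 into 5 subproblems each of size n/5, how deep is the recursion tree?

For divide and conquer with division factor 5:

Problem sizes at each level:
Level 0: 1953125
Level 1: 390625
Level 2: 78125
Level 3: 15625
Level 4: 3125
Level 5: 625
Level 6: 125
Level 7: 25
Level 8: 5
Level 9: 1

The root is level 0 and the size-1 base case is level 9 (the tree spans levels 0 through 9, i.e. 10 levels counting the root), so the depth is the number of divisions: log_5(1953125) = 9

The recursion tree depth is log_5(1953125) = 9. At each level, the problem size is divided by 5, so it takes 9 divisions to reduce to a base case of size 1. The algorithm makes 5 recursive calls at each level.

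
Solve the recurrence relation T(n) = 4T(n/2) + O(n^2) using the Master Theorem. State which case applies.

Master Theorem for T(n) = 4T(n/2) + O(n^2):

a = 4, b = 2, c = 2
log_b(a) = log_2(4) = 2.0000

Case 2: c = 2 = log_2(4) = 2.0000
T(n) = O(n^2 log n) = O(n^2 log n)

For T(n) = 4T(n/2) + O(n^2): log_2(4) = 2.0000. This is Case 2 of the Master Theorem (c = log_b(a), equal work at all levels), giving O(n^2 log n).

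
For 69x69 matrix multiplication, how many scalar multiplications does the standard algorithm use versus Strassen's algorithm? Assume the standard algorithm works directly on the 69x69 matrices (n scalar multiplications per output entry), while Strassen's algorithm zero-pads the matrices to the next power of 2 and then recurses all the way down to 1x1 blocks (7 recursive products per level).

Matrix multiplication for 69x69 matrices:

Strassen's algorithm requires power-of-2 dimensions. Pad 69x69 to 128x128 (next power of 2).

Standard algorithm: 69^3 = 328509 multiplications
Strassen's algorithm: 7^(log2(128)) = 7^7 = 823543 multiplications
Difference: 328509 - 823543 = -495034 (Strassen uses MORE here due to padding overhead — for small or just-over-power-of-2 n, padding can outweigh the per-level savings)

Standard: 328509 multiplications (69^3). Strassen: 823543 multiplications (7^7, after padding to 128x128). Strassen reduces 8 recursive multiplications to 7 at each level.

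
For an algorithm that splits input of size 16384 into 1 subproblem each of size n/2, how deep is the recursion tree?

For divide and conquer with division factor 2:

Problem sizes at each level:
Level 0: 16384
Level 1: 8192
Level 2: 4096
Level 3: 2048
Level 4: 1024
Level 5: 512
Level 6: 256
Level 7: 128
Level 8: 64
Level 9: 32
Level 10: 16
Level 11: 8
Level 12: 4
Level 13: 2
Level 14: 1

The root is level 0 and the size-1 base case is level 14 (the tree spans levels 0 through 14, i.e. 15 levels counting the root), so the depth is the number of divisions: log_2(16384) = 14

The recursion tree depth is log_2(16384) = 14. At each level, the problem size is divided by 2, so it takes 14 divisions to reduce to a base case of size 1. The algorithm makes 1 recursive call at each level.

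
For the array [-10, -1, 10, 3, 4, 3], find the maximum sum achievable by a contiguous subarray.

Using Kadane's algorithm on [-10, -1, 10, 3, 4, 3]:

Scanning through the array:
Position 1 (value -1): max_ending_here = -1, max_so_far = -1
Position 2 (value 10): max_ending_here = 10, max_so_far = 10
Position 3 (value 3): max_ending_here = 13, max_so_far = 13
Position 4 (value 4): max_ending_here = 17, max_so_far = 17
Position 5 (value 3): max_ending_here = 20, max_so_far = 20

Maximum subarray: [10, 3, 4, 3]
Maximum sum: 20

The maximum subarray is [10, 3, 4, 3] with sum 20. This subarray runs from index 2 to index 5.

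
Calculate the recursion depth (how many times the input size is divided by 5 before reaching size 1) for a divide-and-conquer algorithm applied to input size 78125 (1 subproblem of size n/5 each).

For divide and conquer with division factor 5:

Problem sizes at each level:
Level 0: 78125
Level 1: 15625
Level 2: 3125
Level 3: 625
Level 4: 125
Level 5: 25
Level 6: 5
Level 7: 1

The root is level 0 and the size-1 base case is level 7 (the tree spans levels 0 through 7, i.e. 8 levels counting the root), so the depth is the number of divisions: log_5(78125) = 7

The recursion tree depth is log_5(78125) = 7. At each level, the problem size is divided by 5, so it takes 7 divisions to reduce to a base case of size 1. The algorithm makes 1 recursive call at each level.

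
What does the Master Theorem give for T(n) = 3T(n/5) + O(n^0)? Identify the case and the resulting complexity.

Master Theorem for T(n) = 3T(n/5) + O(n^0):

a = 3, b = 5, c = 0
log_b(a) = log_5(3) = 0.6826

Case 1: c = 0 < log_5(3) = 0.6826
T(n) = O(n^(log_5 3))

For T(n) = 3T(n/5) + O(n^0): log_5(3) = 0.6826. This is Case 1 of the Master Theorem (c < log_b(a), work dominated by leaves), giving O(n^(log_5 3)).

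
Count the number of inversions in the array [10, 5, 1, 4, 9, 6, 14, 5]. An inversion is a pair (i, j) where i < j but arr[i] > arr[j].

Finding inversions in [10, 5, 1, 4, 9, 6, 14, 5]:

(0, 1): arr[0]=10 > arr[1]=5
(0, 2): arr[0]=10 > arr[2]=1
(0, 3): arr[0]=10 > arr[3]=4
(0, 4): arr[0]=10 > arr[4]=9
(0, 5): arr[0]=10 > arr[5]=6
(0, 7): arr[0]=10 > arr[7]=5
(1, 2): arr[1]=5 > arr[2]=1
(1, 3): arr[1]=5 > arr[3]=4
(4, 5): arr[4]=9 > arr[5]=6
(4, 7): arr[4]=9 > arr[7]=5
(5, 7): arr[5]=6 > arr[7]=5
(6, 7): arr[6]=14 > arr[7]=5

Total inversions: 12

The array has 12 inversion(s): (0,1), (0,2), (0,3), (0,4), (0,5), (0,7), (1,2), (1,3), (4,5), (4,7), (5,7), (6,7). Each pair (i,j) satisfies i < j and arr[i] > arr[j].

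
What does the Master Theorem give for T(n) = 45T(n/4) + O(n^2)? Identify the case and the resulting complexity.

Master Theorem for T(n) = 45T(n/4) + O(n^2):

a = 45, b = 4, c = 2
log_b(a) = log_4(45) = 2.7459

Case 1: c = 2 < log_4(45) = 2.7459
T(n) = O(n^(log_4 45))

For T(n) = 45T(n/4) + O(n^2): log_4(45) = 2.7459. This is Case 1 of the Master Theorem (c < log_b(a), work dominated by leaves), giving O(n^(log_4 45)).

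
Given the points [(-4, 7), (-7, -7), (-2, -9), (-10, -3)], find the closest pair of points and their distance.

Computing all pairwise distances among 4 points:

d((-4, 7), (-7, -7)) = 14.3178
d((-4, 7), (-2, -9)) = 16.1245
d((-4, 7), (-10, -3)) = 11.6619
d((-7, -7), (-2, -9)) = 5.3852
d((-7, -7), (-10, -3)) = 5.0 <-- minimum
d((-2, -9), (-10, -3)) = 10.0

Closest pair: (-7, -7) and (-10, -3) with distance 5.0

The closest pair is (-7, -7) and (-10, -3) with Euclidean distance 5.0. For 4 points, brute-force pairwise comparison is shown above. For large n, the divide-and-conquer algorithm (sort by x, recurse on halves, check the dividing strip) achieves O(n log n).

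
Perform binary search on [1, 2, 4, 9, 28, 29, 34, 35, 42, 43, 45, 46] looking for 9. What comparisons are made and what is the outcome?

Binary search for 9 in [1, 2, 4, 9, 28, 29, 34, 35, 42, 43, 45, 46]:

lo=0, hi=11, mid=5, arr[mid]=29 -> 29 > 9, search left half
lo=0, hi=4, mid=2, arr[mid]=4 -> 4 < 9, search right half
lo=3, hi=4, mid=3, arr[mid]=9 -> Found target at index 3!

Binary search finds 9 at index 3 after 3 comparisons. The search repeatedly halves the search space by comparing with the middle element.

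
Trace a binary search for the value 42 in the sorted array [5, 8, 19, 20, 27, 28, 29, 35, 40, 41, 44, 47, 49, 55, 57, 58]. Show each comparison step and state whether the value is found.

Binary search for 42 in [5, 8, 19, 20, 27, 28, 29, 35, 40, 41, 44, 47, 49, 55, 57, 58]:

lo=0, hi=15, mid=7, arr[mid]=35 -> 35 < 42, search right half
lo=8, hi=15, mid=11, arr[mid]=47 -> 47 > 42, search left half
lo=8, hi=10, mid=9, arr[mid]=41 -> 41 < 42, search right half
lo=10, hi=10, mid=10, arr[mid]=44 -> 44 > 42, search left half
lo=10 > hi=9, target 42 not found

Binary search determines that 42 is not in the array after 4 comparisons. The search space was exhausted without finding the target.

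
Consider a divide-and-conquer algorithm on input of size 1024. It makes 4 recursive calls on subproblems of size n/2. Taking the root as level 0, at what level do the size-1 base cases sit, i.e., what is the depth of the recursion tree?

For divide and conquer with division factor 2:

Problem sizes at each level:
Level 0: 1024
Level 1: 512
Level 2: 256
Level 3: 128
Level 4: 64
Level 5: 32
Level 6: 16
Level 7: 8
Level 8: 4
Level 9: 2
Level 10: 1

The root is level 0 and the size-1 base case is level 10 (the tree spans levels 0 through 10, i.e. 11 levels counting the root), so the depth is the number of divisions: log_2(1024) = 10

The recursion tree depth is log_2(1024) = 10. At each level, the problem size is divided by 2, so it takes 10 divisions to reduce to a base case of size 1. The algorithm makes 4 recursive calls at each level.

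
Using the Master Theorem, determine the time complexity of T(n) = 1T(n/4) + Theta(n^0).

Master Theorem for T(n) = 1T(n/4) + O(n^0):

a = 1, b = 4, c = 0
log_b(a) = log_4(1) = 0.0000

Case 2: c = 0 = log_4(1) = 0.0000
T(n) = O(n^0 log n) = O(log n)

For T(n) = 1T(n/4) + O(n^0): log_4(1) = 0.0000. This is Case 2 of the Master Theorem (c = log_b(a), equal work at all levels), giving O(log n).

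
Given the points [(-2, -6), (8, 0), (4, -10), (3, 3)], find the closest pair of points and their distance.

Computing all pairwise distances among 4 points:

d((-2, -6), (8, 0)) = 11.6619
d((-2, -6), (4, -10)) = 7.2111
d((-2, -6), (3, 3)) = 10.2956
d((8, 0), (4, -10)) = 10.7703
d((8, 0), (3, 3)) = 5.831 <-- minimum
d((4, -10), (3, 3)) = 13.0384

Closest pair: (8, 0) and (3, 3) with distance 5.831

The closest pair is (8, 0) and (3, 3) with Euclidean distance 5.831. For 4 points, brute-force pairwise comparison is shown above. For large n, the divide-and-conquer algorithm (sort by x, recurse on halves, check the dividing strip) achieves O(n log n).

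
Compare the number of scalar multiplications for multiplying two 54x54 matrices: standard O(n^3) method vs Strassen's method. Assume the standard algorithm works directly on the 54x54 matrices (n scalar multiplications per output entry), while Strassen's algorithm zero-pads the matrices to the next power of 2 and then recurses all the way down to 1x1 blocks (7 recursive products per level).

Matrix multiplication for 54x54 matrices:

Strassen's algorithm requires power-of-2 dimensions. Pad 54x54 to 64x64 (next power of 2).

Standard algorithm: 54^3 = 157464 multiplications
Strassen's algorithm: 7^(log2(64)) = 7^6 = 117649 multiplications
Savings: 157464 - 117649 = 39815 multiplications

Standard: 157464 multiplications (54^3). Strassen: 117649 multiplications (7^6, after padding to 64x64). Strassen reduces 8 recursive multiplications to 7 at each level.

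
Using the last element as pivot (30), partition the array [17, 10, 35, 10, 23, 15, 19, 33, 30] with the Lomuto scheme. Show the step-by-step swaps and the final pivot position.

Lomuto partition with pivot = 30:

Initial array: [17, 10, 35, 10, 23, 15, 19, 33, 30]

arr[0]=17 <= 30: swap with position 0, array becomes [17, 10, 35, 10, 23, 15, 19, 33, 30]
arr[1]=10 <= 30: swap with position 1, array becomes [17, 10, 35, 10, 23, 15, 19, 33, 30]
arr[2]=35 > 30: no swap
arr[3]=10 <= 30: swap with position 2, array becomes [17, 10, 10, 35, 23, 15, 19, 33, 30]
arr[4]=23 <= 30: swap with position 3, array becomes [17, 10, 10, 23, 35, 15, 19, 33, 30]
arr[5]=15 <= 30: swap with position 4, array becomes [17, 10, 10, 23, 15, 35, 19, 33, 30]
arr[6]=19 <= 30: swap with position 5, array becomes [17, 10, 10, 23, 15, 19, 35, 33, 30]
arr[7]=33 > 30: no swap

Place pivot at position 6: [17, 10, 10, 23, 15, 19, 30, 33, 35]
Pivot position: 6

After partitioning with pivot 30, the array becomes [17, 10, 10, 23, 15, 19, 30, 33, 35]. The pivot is placed at index 6. All elements to the left of the pivot are <= 30, and all elements to the right are > 30.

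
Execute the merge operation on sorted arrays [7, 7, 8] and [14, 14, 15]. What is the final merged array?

Merging process:

Compare 7 vs 14: take 7 from left. Merged: [7]
Compare 7 vs 14: take 7 from left. Merged: [7, 7]
Compare 8 vs 14: take 8 from left. Merged: [7, 7, 8]
Append remaining from right: [14, 14, 15]. Merged: [7, 7, 8, 14, 14, 15]

Final merged array: [7, 7, 8, 14, 14, 15]
Total comparisons: 3

The merged array is [7, 7, 8, 14, 14, 15], requiring 3 comparisons. The merge step runs in O(n) time where n is the total number of elements.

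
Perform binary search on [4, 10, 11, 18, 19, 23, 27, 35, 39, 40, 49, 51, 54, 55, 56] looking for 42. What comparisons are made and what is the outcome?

Binary search for 42 in [4, 10, 11, 18, 19, 23, 27, 35, 39, 40, 49, 51, 54, 55, 56]:

lo=0, hi=14, mid=7, arr[mid]=35 -> 35 < 42, search right half
lo=8, hi=14, mid=11, arr[mid]=51 -> 51 > 42, search left half
lo=8, hi=10, mid=9, arr[mid]=40 -> 40 < 42, search right half
lo=10, hi=10, mid=10, arr[mid]=49 -> 49 > 42, search left half
lo=10 > hi=9, target 42 not found

Binary search determines that 42 is not in the array after 4 comparisons. The search space was exhausted without finding the target.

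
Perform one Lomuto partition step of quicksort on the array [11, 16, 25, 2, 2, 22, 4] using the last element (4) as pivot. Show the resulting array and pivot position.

Lomuto partition with pivot = 4:

Initial array: [11, 16, 25, 2, 2, 22, 4]

arr[0]=11 > 4: no swap
arr[1]=16 > 4: no swap
arr[2]=25 > 4: no swap
arr[3]=2 <= 4: swap with position 0, array becomes [2, 16, 25, 11, 2, 22, 4]
arr[4]=2 <= 4: swap with position 1, array becomes [2, 2, 25, 11, 16, 22, 4]
arr[5]=22 > 4: no swap

Place pivot at position 2: [2, 2, 4, 11, 16, 22, 25]
Pivot position: 2

After partitioning with pivot 4, the array becomes [2, 2, 4, 11, 16, 22, 25]. The pivot is placed at index 2. All elements to the left of the pivot are <= 4, and all elements to the right are > 4.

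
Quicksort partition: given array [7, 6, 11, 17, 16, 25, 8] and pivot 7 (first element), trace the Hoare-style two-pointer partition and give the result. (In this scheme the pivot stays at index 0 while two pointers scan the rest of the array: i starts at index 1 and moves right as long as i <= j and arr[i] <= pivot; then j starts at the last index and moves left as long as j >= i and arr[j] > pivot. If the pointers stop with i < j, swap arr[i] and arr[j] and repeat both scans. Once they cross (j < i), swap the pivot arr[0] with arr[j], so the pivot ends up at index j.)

Hoare-style two-pointer partition with pivot = 7:

Initial array: [7, 6, 11, 17, 16, 25, 8]

Pointers start at i = 1, j = 6.
i ends at 2, j ends at 1: the pointers have crossed (j < i), so scanning stops.

Swap pivot arr[0] with arr[1] to place pivot at position 1: [6, 7, 11, 17, 16, 25, 8]
Pivot position: 1

After partitioning with pivot 7, the array becomes [6, 7, 11, 17, 16, 25, 8]. The pivot is placed at index 1. All elements to the left of the pivot are <= 7, and all elements to the right are > 7.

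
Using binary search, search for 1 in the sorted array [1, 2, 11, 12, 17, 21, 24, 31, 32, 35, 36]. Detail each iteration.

Binary search for 1 in [1, 2, 11, 12, 17, 21, 24, 31, 32, 35, 36]:

lo=0, hi=10, mid=5, arr[mid]=21 -> 21 > 1, search left half
lo=0, hi=4, mid=2, arr[mid]=11 -> 11 > 1, search left half
lo=0, hi=1, mid=0, arr[mid]=1 -> Found target at index 0!

Binary search finds 1 at index 0 after 3 comparisons. The search repeatedly halves the search space by comparing with the middle element.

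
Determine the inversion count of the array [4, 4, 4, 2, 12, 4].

Finding inversions in [4, 4, 4, 2, 12, 4]:

(0, 3): arr[0]=4 > arr[3]=2
(1, 3): arr[1]=4 > arr[3]=2
(2, 3): arr[2]=4 > arr[3]=2
(4, 5): arr[4]=12 > arr[5]=4

Total inversions: 4

The array has 4 inversion(s): (0,3), (1,3), (2,3), (4,5). Each pair (i,j) satisfies i < j and arr[i] > arr[j].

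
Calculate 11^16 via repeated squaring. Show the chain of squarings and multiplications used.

Computing 11^16 by squaring (build up from 11^1; each line after the first costs one multiplication):

11^1 = 11
11^2 = (11^1)^2 = 11^2 = 121
11^4 = (11^2)^2 = 121^2 = 14641
11^8 = (11^4)^2 = 14641^2 = 214358881
11^16 = (11^8)^2 = 214358881^2 = 45949729863572161

Result: 45949729863572161
Multiplications needed: 4 (4 lines after 11^1)

11^16 = 45949729863572161. Using exponentiation by squaring, this requires 4 multiplications. The key idea: if the exponent is even, square the half-power; if odd, multiply by the base once.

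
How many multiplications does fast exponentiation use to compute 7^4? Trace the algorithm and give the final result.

Computing 7^4 by squaring (build up from 7^1; each line after the first costs one multiplication):

7^1 = 7
7^2 = (7^1)^2 = 7^2 = 49
7^4 = (7^2)^2 = 49^2 = 2401

Result: 2401
Multiplications needed: 2 (2 lines after 7^1)

7^4 = 2401. Using exponentiation by squaring, this requires 2 multiplications. The key idea: if the exponent is even, square the half-power; if odd, multiply by the base once.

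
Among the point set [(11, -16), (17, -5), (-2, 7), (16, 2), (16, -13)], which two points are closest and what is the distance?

Computing all pairwise distances among 5 points:

d((11, -16), (17, -5)) = 12.53
d((11, -16), (-2, 7)) = 26.4197
d((11, -16), (16, 2)) = 18.6815
d((11, -16), (16, -13)) = 5.831 <-- minimum
d((17, -5), (-2, 7)) = 22.4722
d((17, -5), (16, 2)) = 7.0711
d((17, -5), (16, -13)) = 8.0623
d((-2, 7), (16, 2)) = 18.6815
d((-2, 7), (16, -13)) = 26.9072
d((16, 2), (16, -13)) = 15.0

Closest pair: (11, -16) and (16, -13) with distance 5.831

The closest pair is (11, -16) and (16, -13) with Euclidean distance 5.831. For 5 points, brute-force pairwise comparison is shown above. For large n, the divide-and-conquer algorithm (sort by x, recurse on halves, check the dividing strip) achieves O(n log n).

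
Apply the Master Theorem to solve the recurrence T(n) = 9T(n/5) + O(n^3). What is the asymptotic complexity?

Master Theorem for T(n) = 9T(n/5) + O(n^3):

a = 9, b = 5, c = 3
log_b(a) = log_5(9) = 1.3652

Case 3: c = 3 > log_5(9) = 1.3652
T(n) = O(n^3) = O(n^3)

For T(n) = 9T(n/5) + O(n^3): log_5(9) = 1.3652. This is Case 3 of the Master Theorem (c > log_b(a), work dominated by root), giving O(n^3).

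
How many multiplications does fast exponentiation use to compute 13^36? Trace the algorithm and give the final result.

Computing 13^36 by squaring (build up from 13^1; each line after the first costs one multiplication):

13^1 = 13
13^2 = (13^1)^2 = 13^2 = 169
13^4 = (13^2)^2 = 169^2 = 28561
13^8 = (13^4)^2 = 28561^2 = 815730721
13^9 = 13 * 13^8 = 13 * 815730721 = 10604499373
13^18 = (13^9)^2 = 10604499373^2 = 112455406951957393129
13^36 = (13^18)^2 = 112455406951957393129^2 = 12646218552730347184269489080961456410641

Result: 12646218552730347184269489080961456410641
Multiplications needed: 6 (6 lines after 13^1)

13^36 = 12646218552730347184269489080961456410641. Using exponentiation by squaring, this requires 6 multiplications. The key idea: if the exponent is even, square the half-power; if odd, multiply by the base once.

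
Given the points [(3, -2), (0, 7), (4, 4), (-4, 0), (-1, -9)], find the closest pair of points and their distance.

Computing all pairwise distances among 5 points:

d((3, -2), (0, 7)) = 9.4868
d((3, -2), (4, 4)) = 6.0828
d((3, -2), (-4, 0)) = 7.2801
d((3, -2), (-1, -9)) = 8.0623
d((0, 7), (4, 4)) = 5.0 <-- minimum
d((0, 7), (-4, 0)) = 8.0623
d((0, 7), (-1, -9)) = 16.0312
d((4, 4), (-4, 0)) = 8.9443
d((4, 4), (-1, -9)) = 13.9284
d((-4, 0), (-1, -9)) = 9.4868

Closest pair: (0, 7) and (4, 4) with distance 5.0

The closest pair is (0, 7) and (4, 4) with Euclidean distance 5.0. For 5 points, brute-force pairwise comparison is shown above. For large n, the divide-and-conquer algorithm (sort by x, recurse on halves, check the dividing strip) achieves O(n log n).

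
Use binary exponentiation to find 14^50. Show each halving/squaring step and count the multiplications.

Computing 14^50 by squaring (build up from 14^1; each line after the first costs one multiplication):

14^1 = 14
14^2 = (14^1)^2 = 14^2 = 196
14^3 = 14 * 14^2 = 14 * 196 = 2744
14^6 = (14^3)^2 = 2744^2 = 7529536
14^12 = (14^6)^2 = 7529536^2 = 56693912375296
14^24 = (14^12)^2 = 56693912375296^2 = 3214199700417740936751087616
14^25 = 14 * 14^24 = 14 * 3214199700417740936751087616 = 44998795805848373114515226624
14^50 = (14^25)^2 = 44998795805848373114515226624^2 = 2024891623976437135118764865774783290467102632746078437376

Result: 2024891623976437135118764865774783290467102632746078437376
Multiplications needed: 7 (7 lines after 14^1)

14^50 = 2024891623976437135118764865774783290467102632746078437376. Using exponentiation by squaring, this requires 7 multiplications. The key idea: if the exponent is even, square the half-power; if odd, multiply by the base once.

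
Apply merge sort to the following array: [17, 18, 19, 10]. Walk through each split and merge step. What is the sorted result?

Merge sort trace:

Split: [17, 18, 19, 10] -> [17, 18] and [19, 10]
  Split: [17, 18] -> [17] and [18]
  Merge: [17] + [18] -> [17, 18]
  Split: [19, 10] -> [19] and [10]
  Merge: [19] + [10] -> [10, 19]
Merge: [17, 18] + [10, 19] -> [10, 17, 18, 19]

Final sorted array: [10, 17, 18, 19]

The merge sort proceeds by recursively splitting the array and merging sorted halves.
After all merges, the sorted array is [10, 17, 18, 19].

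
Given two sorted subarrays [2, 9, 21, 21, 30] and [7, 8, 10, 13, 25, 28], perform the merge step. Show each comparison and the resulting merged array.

Merging process:

Compare 2 vs 7: take 2 from left. Merged: [2]
Compare 9 vs 7: take 7 from right. Merged: [2, 7]
Compare 9 vs 8: take 8 from right. Merged: [2, 7, 8]
Compare 9 vs 10: take 9 from left. Merged: [2, 7, 8, 9]
Compare 21 vs 10: take 10 from right. Merged: [2, 7, 8, 9, 10]
Compare 21 vs 13: take 13 from right. Merged: [2, 7, 8, 9, 10, 13]
Compare 21 vs 25: take 21 from left. Merged: [2, 7, 8, 9, 10, 13, 21]
Compare 21 vs 25: take 21 from left. Merged: [2, 7, 8, 9, 10, 13, 21, 21]
Compare 30 vs 25: take 25 from right. Merged: [2, 7, 8, 9, 10, 13, 21, 21, 25]
Compare 30 vs 28: take 28 from right. Merged: [2, 7, 8, 9, 10, 13, 21, 21, 25, 28]
Append remaining from left: [30]. Merged: [2, 7, 8, 9, 10, 13, 21, 21, 25, 28, 30]

Final merged array: [2, 7, 8, 9, 10, 13, 21, 21, 25, 28, 30]
Total comparisons: 10

The merged array is [2, 7, 8, 9, 10, 13, 21, 21, 25, 28, 30], requiring 10 comparisons. The merge step runs in O(n) time where n is the total number of elements.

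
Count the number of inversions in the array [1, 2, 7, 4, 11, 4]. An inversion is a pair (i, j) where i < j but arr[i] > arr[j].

Finding inversions in [1, 2, 7, 4, 11, 4]:

(2, 3): arr[2]=7 > arr[3]=4
(2, 5): arr[2]=7 > arr[5]=4
(4, 5): arr[4]=11 > arr[5]=4

Total inversions: 3

The array has 3 inversion(s): (2,3), (2,5), (4,5). Each pair (i,j) satisfies i < j and arr[i] > arr[j].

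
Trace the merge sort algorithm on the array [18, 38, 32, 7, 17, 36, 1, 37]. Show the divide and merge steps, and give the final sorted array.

Merge sort trace:

Split: [18, 38, 32, 7, 17, 36, 1, 37] -> [18, 38, 32, 7] and [17, 36, 1, 37]
  Split: [18, 38, 32, 7] -> [18, 38] and [32, 7]
    Split: [18, 38] -> [18] and [38]
    Merge: [18] + [38] -> [18, 38]
    Split: [32, 7] -> [32] and [7]
    Merge: [32] + [7] -> [7, 32]
  Merge: [18, 38] + [7, 32] -> [7, 18, 32, 38]
  Split: [17, 36, 1, 37] -> [17, 36] and [1, 37]
    Split: [17, 36] -> [17] and [36]
    Merge: [17] + [36] -> [17, 36]
    Split: [1, 37] -> [1] and [37]
    Merge: [1] + [37] -> [1, 37]
  Merge: [17, 36] + [1, 37] -> [1, 17, 36, 37]
Merge: [7, 18, 32, 38] + [1, 17, 36, 37] -> [1, 7, 17, 18, 32, 36, 37, 38]

Final sorted array: [1, 7, 17, 18, 32, 36, 37, 38]

The merge sort proceeds by recursively splitting the array and merging sorted halves.
After all merges, the sorted array is [1, 7, 17, 18, 32, 36, 37, 38].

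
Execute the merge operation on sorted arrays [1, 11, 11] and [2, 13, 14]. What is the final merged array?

Merging process:

Compare 1 vs 2: take 1 from left. Merged: [1]
Compare 11 vs 2: take 2 from right. Merged: [1, 2]
Compare 11 vs 13: take 11 from left. Merged: [1, 2, 11]
Compare 11 vs 13: take 11 from left. Merged: [1, 2, 11, 11]
Append remaining from right: [13, 14]. Merged: [1, 2, 11, 11, 13, 14]

Final merged array: [1, 2, 11, 11, 13, 14]
Total comparisons: 4

The merged array is [1, 2, 11, 11, 13, 14], requiring 4 comparisons. The merge step runs in O(n) time where n is the total number of elements.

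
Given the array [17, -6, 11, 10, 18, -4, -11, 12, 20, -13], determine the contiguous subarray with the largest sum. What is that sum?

Using Kadane's algorithm on [17, -6, 11, 10, 18, -4, -11, 12, 20, -13]:

Scanning through the array:
Position 1 (value -6): max_ending_here = 11, max_so_far = 17
Position 2 (value 11): max_ending_here = 22, max_so_far = 22
Position 3 (value 10): max_ending_here = 32, max_so_far = 32
Position 4 (value 18): max_ending_here = 50, max_so_far = 50
Position 5 (value -4): max_ending_here = 46, max_so_far = 50
Position 6 (value -11): max_ending_here = 35, max_so_far = 50
Position 7 (value 12): max_ending_here = 47, max_so_far = 50
Position 8 (value 20): max_ending_here = 67, max_so_far = 67
Position 9 (value -13): max_ending_here = 54, max_so_far = 67

Maximum subarray: [17, -6, 11, 10, 18, -4, -11, 12, 20]
Maximum sum: 67

The maximum subarray is [17, -6, 11, 10, 18, -4, -11, 12, 20] with sum 67. This subarray runs from index 0 to index 8.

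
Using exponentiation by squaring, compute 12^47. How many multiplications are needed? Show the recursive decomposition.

Computing 12^47 by squaring (build up from 12^1; each line after the first costs one multiplication):

12^1 = 12
12^2 = (12^1)^2 = 12^2 = 144
12^4 = (12^2)^2 = 144^2 = 20736
12^5 = 12 * 12^4 = 12 * 20736 = 248832
12^10 = (12^5)^2 = 248832^2 = 61917364224
12^11 = 12 * 12^10 = 12 * 61917364224 = 743008370688
12^22 = (12^11)^2 = 743008370688^2 = 552061438912436417593344
12^23 = 12 * 12^22 = 12 * 552061438912436417593344 = 6624737266949237011120128
12^46 = (12^23)^2 = 6624737266949237011120128^2 = 43887143856106046360568987631860370008329246736384
12^47 = 12 * 12^46 = 12 * 43887143856106046360568987631860370008329246736384 = 526645726273272556326827851582324440099950960836608

Result: 526645726273272556326827851582324440099950960836608
Multiplications needed: 9 (9 lines after 12^1)

12^47 = 526645726273272556326827851582324440099950960836608. Using exponentiation by squaring, this requires 9 multiplications. The key idea: if the exponent is even, square the half-power; if odd, multiply by the base once.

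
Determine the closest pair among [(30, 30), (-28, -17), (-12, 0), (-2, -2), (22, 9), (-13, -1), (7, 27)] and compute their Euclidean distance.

Computing all pairwise distances among 7 points:

d((30, 30), (-28, -17)) = 74.6525
d((30, 30), (-12, 0)) = 51.614
d((30, 30), (-2, -2)) = 45.2548
d((30, 30), (22, 9)) = 22.4722
d((30, 30), (-13, -1)) = 53.0094
d((30, 30), (7, 27)) = 23.1948
d((-28, -17), (-12, 0)) = 23.3452
d((-28, -17), (-2, -2)) = 30.0167
d((-28, -17), (22, 9)) = 56.356
d((-28, -17), (-13, -1)) = 21.9317
d((-28, -17), (7, 27)) = 56.2228
d((-12, 0), (-2, -2)) = 10.198
d((-12, 0), (22, 9)) = 35.171
d((-12, 0), (-13, -1)) = 1.4142 <-- minimum
d((-12, 0), (7, 27)) = 33.0151
d((-2, -2), (22, 9)) = 26.4008
d((-2, -2), (-13, -1)) = 11.0454
d((-2, -2), (7, 27)) = 30.3645
d((22, 9), (-13, -1)) = 36.4005
d((22, 9), (7, 27)) = 23.4307
d((-13, -1), (7, 27)) = 34.4093

Closest pair: (-12, 0) and (-13, -1) with distance 1.4142

The closest pair is (-12, 0) and (-13, -1) with Euclidean distance 1.4142. For 7 points, brute-force pairwise comparison is shown above. For large n, the divide-and-conquer algorithm (sort by x, recurse on halves, check the dividing strip) achieves O(n log n).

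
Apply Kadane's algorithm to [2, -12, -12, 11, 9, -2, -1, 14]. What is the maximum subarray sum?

Using Kadane's algorithm on [2, -12, -12, 11, 9, -2, -1, 14]:

Scanning through the array:
Position 1 (value -12): max_ending_here = -10, max_so_far = 2
Position 2 (value -12): max_ending_here = -12, max_so_far = 2
Position 3 (value 11): max_ending_here = 11, max_so_far = 11
Position 4 (value 9): max_ending_here = 20, max_so_far = 20
Position 5 (value -2): max_ending_here = 18, max_so_far = 20
Position 6 (value -1): max_ending_here = 17, max_so_far = 20
Position 7 (value 14): max_ending_here = 31, max_so_far = 31

Maximum subarray: [11, 9, -2, -1, 14]
Maximum sum: 31

The maximum subarray is [11, 9, -2, -1, 14] with sum 31. This subarray runs from index 3 to index 7.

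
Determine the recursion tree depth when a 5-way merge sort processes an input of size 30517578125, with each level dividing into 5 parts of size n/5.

For divide and conquer with division factor 5:

Problem sizes at each level:
Level 0: 30517578125
Level 1: 6103515625
Level 2: 1220703125
Level 3: 244140625
Level 4: 48828125
Level 5: 9765625
Level 6: 1953125
Level 7: 390625
Level 8: 78125
Level 9: 15625
Level 10: 3125
Level 11: 625
Level 12: 125
Level 13: 25
Level 14: 5
Level 15: 1

The root is level 0 and the size-1 base case is level 15 (the tree spans levels 0 through 15, i.e. 16 levels counting the root), so the depth is the number of divisions: log_5(30517578125) = 15

The recursion tree depth is log_5(30517578125) = 15. At each level, the problem size is divided by 5, so it takes 15 divisions to reduce to a base case of size 1. The algorithm makes 5 recursive calls at each level.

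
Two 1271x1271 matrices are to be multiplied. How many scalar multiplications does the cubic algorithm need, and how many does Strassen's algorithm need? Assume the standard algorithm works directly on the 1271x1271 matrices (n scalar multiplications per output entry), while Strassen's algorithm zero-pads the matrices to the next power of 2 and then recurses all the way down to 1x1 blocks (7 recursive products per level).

Matrix multiplication for 1271x1271 matrices:

Strassen's algorithm requires power-of-2 dimensions. Pad 1271x1271 to 2048x2048 (next power of 2).

Standard algorithm: 1271^3 = 2053225511 multiplications
Strassen's algorithm: 7^(log2(2048)) = 7^11 = 1977326743 multiplications
Savings: 2053225511 - 1977326743 = 75898768 multiplications

Standard: 2053225511 multiplications (1271^3). Strassen: 1977326743 multiplications (7^11, after padding to 2048x2048). Strassen reduces 8 recursive multiplications to 7 at each level.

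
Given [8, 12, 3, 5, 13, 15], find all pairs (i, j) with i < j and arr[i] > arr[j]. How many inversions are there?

Finding inversions in [8, 12, 3, 5, 13, 15]:

(0, 2): arr[0]=8 > arr[2]=3
(0, 3): arr[0]=8 > arr[3]=5
(1, 2): arr[1]=12 > arr[2]=3
(1, 3): arr[1]=12 > arr[3]=5

Total inversions: 4

The array has 4 inversion(s): (0,2), (0,3), (1,2), (1,3). Each pair (i,j) satisfies i < j and arr[i] > arr[j].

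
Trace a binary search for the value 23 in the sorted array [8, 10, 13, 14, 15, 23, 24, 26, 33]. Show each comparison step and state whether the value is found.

Binary search for 23 in [8, 10, 13, 14, 15, 23, 24, 26, 33]:

lo=0, hi=8, mid=4, arr[mid]=15 -> 15 < 23, search right half
lo=5, hi=8, mid=6, arr[mid]=24 -> 24 > 23, search left half
lo=5, hi=5, mid=5, arr[mid]=23 -> Found target at index 5!

Binary search finds 23 at index 5 after 3 comparisons. The search repeatedly halves the search space by comparing with the middle element.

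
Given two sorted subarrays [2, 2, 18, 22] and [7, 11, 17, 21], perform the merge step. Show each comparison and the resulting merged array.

Merging process:

Compare 2 vs 7: take 2 from left. Merged: [2]
Compare 2 vs 7: take 2 from left. Merged: [2, 2]
Compare 18 vs 7: take 7 from right. Merged: [2, 2, 7]
Compare 18 vs 11: take 11 from right. Merged: [2, 2, 7, 11]
Compare 18 vs 17: take 17 from right. Merged: [2, 2, 7, 11, 17]
Compare 18 vs 21: take 18 from left. Merged: [2, 2, 7, 11, 17, 18]
Compare 22 vs 21: take 21 from right. Merged: [2, 2, 7, 11, 17, 18, 21]
Append remaining from left: [22]. Merged: [2, 2, 7, 11, 17, 18, 21, 22]

Final merged array: [2, 2, 7, 11, 17, 18, 21, 22]
Total comparisons: 7

The merged array is [2, 2, 7, 11, 17, 18, 21, 22], requiring 7 comparisons. The merge step runs in O(n) time where n is the total number of elements.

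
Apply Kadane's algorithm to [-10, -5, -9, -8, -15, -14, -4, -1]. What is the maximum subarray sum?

Using Kadane's algorithm on [-10, -5, -9, -8, -15, -14, -4, -1]:

Scanning through the array:
Position 1 (value -5): max_ending_here = -5, max_so_far = -5
Position 2 (value -9): max_ending_here = -9, max_so_far = -5
Position 3 (value -8): max_ending_here = -8, max_so_far = -5
Position 4 (value -15): max_ending_here = -15, max_so_far = -5
Position 5 (value -14): max_ending_here = -14, max_so_far = -5
Position 6 (value -4): max_ending_here = -4, max_so_far = -4
Position 7 (value -1): max_ending_here = -1, max_so_far = -1

Maximum subarray: [-1]
Maximum sum: -1

The maximum subarray is [-1] with sum -1. This subarray runs from index 7 to index 7.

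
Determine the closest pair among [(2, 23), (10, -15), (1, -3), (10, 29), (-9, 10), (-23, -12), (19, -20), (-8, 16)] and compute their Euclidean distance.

Computing all pairwise distances among 8 points:

d((2, 23), (10, -15)) = 38.833
d((2, 23), (1, -3)) = 26.0192
d((2, 23), (10, 29)) = 10.0
d((2, 23), (-9, 10)) = 17.0294
d((2, 23), (-23, -12)) = 43.0116
d((2, 23), (19, -20)) = 46.2385
d((2, 23), (-8, 16)) = 12.2066
d((10, -15), (1, -3)) = 15.0
d((10, -15), (10, 29)) = 44.0
d((10, -15), (-9, 10)) = 31.4006
d((10, -15), (-23, -12)) = 33.1361
d((10, -15), (19, -20)) = 10.2956
d((10, -15), (-8, 16)) = 35.8469
d((1, -3), (10, 29)) = 33.2415
d((1, -3), (-9, 10)) = 16.4012
d((1, -3), (-23, -12)) = 25.632
d((1, -3), (19, -20)) = 24.7588
d((1, -3), (-8, 16)) = 21.0238
d((10, 29), (-9, 10)) = 26.8701
d((10, 29), (-23, -12)) = 52.6308
d((10, 29), (19, -20)) = 49.8197
d((10, 29), (-8, 16)) = 22.2036
d((-9, 10), (-23, -12)) = 26.0768
d((-9, 10), (19, -20)) = 41.0366
d((-9, 10), (-8, 16)) = 6.0828 <-- minimum
d((-23, -12), (19, -20)) = 42.7551
d((-23, -12), (-8, 16)) = 31.7648
d((19, -20), (-8, 16)) = 45.0

Closest pair: (-9, 10) and (-8, 16) with distance 6.0828

The closest pair is (-9, 10) and (-8, 16) with Euclidean distance 6.0828. For 8 points, brute-force pairwise comparison is shown above. For large n, the divide-and-conquer algorithm (sort by x, recurse on halves, check the dividing strip) achieves O(n log n).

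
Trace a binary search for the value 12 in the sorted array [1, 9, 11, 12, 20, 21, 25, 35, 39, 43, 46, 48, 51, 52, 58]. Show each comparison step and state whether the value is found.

Binary search for 12 in [1, 9, 11, 12, 20, 21, 25, 35, 39, 43, 46, 48, 51, 52, 58]:

lo=0, hi=14, mid=7, arr[mid]=35 -> 35 > 12, search left half
lo=0, hi=6, mid=3, arr[mid]=12 -> Found target at index 3!

Binary search finds 12 at index 3 after 2 comparisons. The search repeatedly halves the search space by comparing with the middle element.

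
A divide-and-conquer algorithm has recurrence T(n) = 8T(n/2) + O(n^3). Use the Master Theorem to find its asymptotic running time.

Master Theorem for T(n) = 8T(n/2) + O(n^3):

a = 8, b = 2, c = 3
log_b(a) = log_2(8) = 3.0000

Case 2: c = 3 = log_2(8) = 3.0000
T(n) = O(n^3 log n) = O(n^3 log n)

For T(n) = 8T(n/2) + O(n^3): log_2(8) = 3.0000. This is Case 2 of the Master Theorem (c = log_b(a), equal work at all levels), giving O(n^3 log n).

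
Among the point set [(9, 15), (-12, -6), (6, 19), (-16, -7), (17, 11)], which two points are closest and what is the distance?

Computing all pairwise distances among 5 points:

d((9, 15), (-12, -6)) = 29.6985
d((9, 15), (6, 19)) = 5.0
d((9, 15), (-16, -7)) = 33.3017
d((9, 15), (17, 11)) = 8.9443
d((-12, -6), (6, 19)) = 30.8058
d((-12, -6), (-16, -7)) = 4.1231 <-- minimum
d((-12, -6), (17, 11)) = 33.6155
d((6, 19), (-16, -7)) = 34.0588
d((6, 19), (17, 11)) = 13.6015
d((-16, -7), (17, 11)) = 37.5899

Closest pair: (-12, -6) and (-16, -7) with distance 4.1231

The closest pair is (-12, -6) and (-16, -7) with Euclidean distance 4.1231. For 5 points, brute-force pairwise comparison is shown above. For large n, the divide-and-conquer algorithm (sort by x, recurse on halves, check the dividing strip) achieves O(n log n).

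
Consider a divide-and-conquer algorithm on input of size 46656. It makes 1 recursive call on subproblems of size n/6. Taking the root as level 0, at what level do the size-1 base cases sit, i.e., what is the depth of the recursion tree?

For divide and conquer with division factor 6:

Problem sizes at each level:
Level 0: 46656
Level 1: 7776
Level 2: 1296
Level 3: 216
Level 4: 36
Level 5: 6
Level 6: 1

The root is level 0 and the size-1 base case is level 6 (the tree spans levels 0 through 6, i.e. 7 levels counting the root), so the depth is the number of divisions: log_6(46656) = 6

The recursion tree depth is log_6(46656) = 6. At each level, the problem size is divided by 6, so it takes 6 divisions to reduce to a base case of size 1. The algorithm makes 1 recursive call at each level.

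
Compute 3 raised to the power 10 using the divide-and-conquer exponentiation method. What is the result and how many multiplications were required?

Computing 3^10 by squaring (build up from 3^1; each line after the first costs one multiplication):

3^1 = 3
3^2 = (3^1)^2 = 3^2 = 9
3^4 = (3^2)^2 = 9^2 = 81
3^5 = 3 * 3^4 = 3 * 81 = 243
3^10 = (3^5)^2 = 243^2 = 59049

Result: 59049
Multiplications needed: 4 (4 lines after 3^1)

3^10 = 59049. Using exponentiation by squaring, this requires 4 multiplications. The key idea: if the exponent is even, square the half-power; if odd, multiply by the base once.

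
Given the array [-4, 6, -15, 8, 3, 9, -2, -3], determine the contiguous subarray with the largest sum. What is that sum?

Using Kadane's algorithm on [-4, 6, -15, 8, 3, 9, -2, -3]:

Scanning through the array:
Position 1 (value 6): max_ending_here = 6, max_so_far = 6
Position 2 (value -15): max_ending_here = -9, max_so_far = 6
Position 3 (value 8): max_ending_here = 8, max_so_far = 8
Position 4 (value 3): max_ending_here = 11, max_so_far = 11
Position 5 (value 9): max_ending_here = 20, max_so_far = 20
Position 6 (value -2): max_ending_here = 18, max_so_far = 20
Position 7 (value -3): max_ending_here = 15, max_so_far = 20

Maximum subarray: [8, 3, 9]
Maximum sum: 20

The maximum subarray is [8, 3, 9] with sum 20. This subarray runs from index 3 to index 5.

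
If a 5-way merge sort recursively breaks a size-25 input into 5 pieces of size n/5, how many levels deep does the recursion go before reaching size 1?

For divide and conquer with division factor 5:

Problem sizes at each level:
Level 0: 25
Level 1: 5
Level 2: 1

The root is level 0 and the size-1 base case is level 2 (the tree spans levels 0 through 2, i.e. 3 levels counting the root), so the depth is the number of divisions: log_5(25) = 2

The recursion tree depth is log_5(25) = 2. At each level, the problem size is divided by 5, so it takes 2 divisions to reduce to a base case of size 1. The algorithm makes 5 recursive calls at each level.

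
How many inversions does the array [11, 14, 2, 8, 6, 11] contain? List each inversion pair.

Finding inversions in [11, 14, 2, 8, 6, 11]:

(0, 2): arr[0]=11 > arr[2]=2
(0, 3): arr[0]=11 > arr[3]=8
(0, 4): arr[0]=11 > arr[4]=6
(1, 2): arr[1]=14 > arr[2]=2
(1, 3): arr[1]=14 > arr[3]=8
(1, 4): arr[1]=14 > arr[4]=6
(1, 5): arr[1]=14 > arr[5]=11
(3, 4): arr[3]=8 > arr[4]=6

Total inversions: 8

The array has 8 inversion(s): (0,2), (0,3), (0,4), (1,2), (1,3), (1,4), (1,5), (3,4). Each pair (i,j) satisfies i < j and arr[i] > arr[j].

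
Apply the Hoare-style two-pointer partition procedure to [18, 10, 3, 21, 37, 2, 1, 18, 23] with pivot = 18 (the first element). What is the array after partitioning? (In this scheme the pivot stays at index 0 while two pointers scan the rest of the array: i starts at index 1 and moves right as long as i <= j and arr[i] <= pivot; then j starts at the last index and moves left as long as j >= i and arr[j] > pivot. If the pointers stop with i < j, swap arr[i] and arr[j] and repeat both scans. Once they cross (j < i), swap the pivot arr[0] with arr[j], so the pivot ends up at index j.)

Hoare-style two-pointer partition with pivot = 18:

Initial array: [18, 10, 3, 21, 37, 2, 1, 18, 23]

Pointers start at i = 1, j = 8.
i stops at index 3 (arr[3]=21 > 18), j stops at index 7 (arr[7]=18 <= 18): swap arr[3] and arr[7], array becomes [18, 10, 3, 18, 37, 2, 1, 21, 23]
i stops at index 4 (arr[4]=37 > 18), j stops at index 6 (arr[6]=1 <= 18): swap arr[4] and arr[6], array becomes [18, 10, 3, 18, 1, 2, 37, 21, 23]
i ends at 6, j ends at 5: the pointers have crossed (j < i), so scanning stops.

Swap pivot arr[0] with arr[5] to place pivot at position 5: [2, 10, 3, 18, 1, 18, 37, 21, 23]
Pivot position: 5

After partitioning with pivot 18, the array becomes [2, 10, 3, 18, 1, 18, 37, 21, 23]. The pivot is placed at index 5. All elements to the left of the pivot are <= 18, and all elements to the right are > 18.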